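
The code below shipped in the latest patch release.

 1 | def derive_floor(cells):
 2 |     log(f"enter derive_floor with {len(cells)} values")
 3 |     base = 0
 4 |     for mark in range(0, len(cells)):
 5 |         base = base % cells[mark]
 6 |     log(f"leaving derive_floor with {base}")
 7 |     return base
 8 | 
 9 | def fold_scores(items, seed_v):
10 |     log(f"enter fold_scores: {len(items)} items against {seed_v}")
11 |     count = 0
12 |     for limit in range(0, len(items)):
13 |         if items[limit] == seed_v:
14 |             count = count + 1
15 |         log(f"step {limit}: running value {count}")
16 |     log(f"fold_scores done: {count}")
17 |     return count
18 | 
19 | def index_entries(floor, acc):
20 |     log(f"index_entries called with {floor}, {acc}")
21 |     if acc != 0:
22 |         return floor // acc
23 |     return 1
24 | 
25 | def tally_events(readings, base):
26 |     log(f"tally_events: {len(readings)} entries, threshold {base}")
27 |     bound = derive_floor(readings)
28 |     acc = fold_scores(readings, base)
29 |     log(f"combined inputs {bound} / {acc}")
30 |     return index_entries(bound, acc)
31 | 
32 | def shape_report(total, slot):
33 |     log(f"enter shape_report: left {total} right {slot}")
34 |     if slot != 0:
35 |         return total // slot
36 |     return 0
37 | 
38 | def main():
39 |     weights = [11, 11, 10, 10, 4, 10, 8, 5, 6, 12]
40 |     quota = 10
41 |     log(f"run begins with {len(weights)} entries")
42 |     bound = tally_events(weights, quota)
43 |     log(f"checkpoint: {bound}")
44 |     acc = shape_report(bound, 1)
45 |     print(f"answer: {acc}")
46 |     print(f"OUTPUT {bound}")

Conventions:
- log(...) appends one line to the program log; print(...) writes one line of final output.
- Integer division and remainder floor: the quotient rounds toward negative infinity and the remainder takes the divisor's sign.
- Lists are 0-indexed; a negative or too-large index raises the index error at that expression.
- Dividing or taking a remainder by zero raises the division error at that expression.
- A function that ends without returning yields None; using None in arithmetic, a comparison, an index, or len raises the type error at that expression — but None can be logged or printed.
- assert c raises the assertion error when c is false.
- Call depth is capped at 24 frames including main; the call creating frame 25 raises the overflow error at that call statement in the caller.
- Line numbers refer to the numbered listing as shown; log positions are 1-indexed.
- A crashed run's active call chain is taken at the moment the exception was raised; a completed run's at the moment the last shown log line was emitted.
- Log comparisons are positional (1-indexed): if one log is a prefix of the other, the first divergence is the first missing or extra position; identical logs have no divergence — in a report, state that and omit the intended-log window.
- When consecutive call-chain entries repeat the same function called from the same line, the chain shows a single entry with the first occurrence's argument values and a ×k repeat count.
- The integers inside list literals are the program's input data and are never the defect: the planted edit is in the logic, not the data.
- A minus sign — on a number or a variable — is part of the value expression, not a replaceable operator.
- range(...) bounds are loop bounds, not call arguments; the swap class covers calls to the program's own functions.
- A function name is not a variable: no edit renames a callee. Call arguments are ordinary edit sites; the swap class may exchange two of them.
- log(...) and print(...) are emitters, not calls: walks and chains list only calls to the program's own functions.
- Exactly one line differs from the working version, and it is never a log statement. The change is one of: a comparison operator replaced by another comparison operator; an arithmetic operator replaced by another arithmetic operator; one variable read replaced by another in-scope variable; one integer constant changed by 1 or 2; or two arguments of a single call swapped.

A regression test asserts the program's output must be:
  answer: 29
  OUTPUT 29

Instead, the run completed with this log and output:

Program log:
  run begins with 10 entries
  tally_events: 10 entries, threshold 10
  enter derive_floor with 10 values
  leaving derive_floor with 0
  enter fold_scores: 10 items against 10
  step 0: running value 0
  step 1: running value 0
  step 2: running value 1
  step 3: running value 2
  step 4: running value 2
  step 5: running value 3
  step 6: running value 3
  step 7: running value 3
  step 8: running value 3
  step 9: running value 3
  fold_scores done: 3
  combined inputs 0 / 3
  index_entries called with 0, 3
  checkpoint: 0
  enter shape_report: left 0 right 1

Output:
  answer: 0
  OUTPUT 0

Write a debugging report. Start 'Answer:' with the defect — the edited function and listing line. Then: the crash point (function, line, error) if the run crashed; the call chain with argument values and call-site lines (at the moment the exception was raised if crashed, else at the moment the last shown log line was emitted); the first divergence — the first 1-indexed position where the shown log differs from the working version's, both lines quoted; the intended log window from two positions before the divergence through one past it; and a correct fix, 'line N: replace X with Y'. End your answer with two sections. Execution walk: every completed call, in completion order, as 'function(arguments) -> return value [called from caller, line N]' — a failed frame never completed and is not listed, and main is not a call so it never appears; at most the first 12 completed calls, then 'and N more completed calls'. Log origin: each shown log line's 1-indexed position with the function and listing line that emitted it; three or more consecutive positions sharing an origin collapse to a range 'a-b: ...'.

Answer: the defect is in derive_floor at line 5.
Key observation: At log position 4 the runs split — shown 'leaving derive_floor with 0', but the working version logs 'leaving derive_floor with 87'.
Call chain: main -> shape_report(0, 1) (called at line 44).
First divergence: position 4 — the shown line 'leaving derive_floor with 0' should read 'leaving derive_floor with 87'.
Intended log window:
  2: tally_events: 10 entries, threshold 10
  3: enter derive_floor with 10 values
  4: leaving derive_floor with 87
  5: enter fold_scores: 10 items against 10
Execution walk:
  derive_floor([11, 11, 10, 10, 4, 10, 8, 5, 6, 12]) -> 0  [called from tally_events, line 27]
  fold_scores([11, 11, 10, 10, 4, 10, 8, 5, 6, 12], 10) -> 3  [called from tally_events, line 28]
  index_entries(0, 3) -> 0  [called from tally_events, line 30]
  tally_events([11, 11, 10, 10, 4, 10, 8, 5, 6, 12], 10) -> 0  [called from main, line 42]
  shape_report(0, 1) -> 0  [called from main, line 44]
Log origins:
  1: emitted by main (line 41)
  2: emitted by tally_events (line 26)
  3: emitted by derive_floor (line 2)
  4: emitted by derive_floor (line 6)
  5: emitted by fold_scores (line 10)
  6-15: emitted by fold_scores (line 15)
  16: emitted by fold_scores (line 16)
  17: emitted by tally_events (line 29)
  18: emitted by index_entries (line 20)
  19: emitted by main (line 43)
  20: emitted by shape_report (line 33)
A correct fix: line 5: replace `%` with `+`.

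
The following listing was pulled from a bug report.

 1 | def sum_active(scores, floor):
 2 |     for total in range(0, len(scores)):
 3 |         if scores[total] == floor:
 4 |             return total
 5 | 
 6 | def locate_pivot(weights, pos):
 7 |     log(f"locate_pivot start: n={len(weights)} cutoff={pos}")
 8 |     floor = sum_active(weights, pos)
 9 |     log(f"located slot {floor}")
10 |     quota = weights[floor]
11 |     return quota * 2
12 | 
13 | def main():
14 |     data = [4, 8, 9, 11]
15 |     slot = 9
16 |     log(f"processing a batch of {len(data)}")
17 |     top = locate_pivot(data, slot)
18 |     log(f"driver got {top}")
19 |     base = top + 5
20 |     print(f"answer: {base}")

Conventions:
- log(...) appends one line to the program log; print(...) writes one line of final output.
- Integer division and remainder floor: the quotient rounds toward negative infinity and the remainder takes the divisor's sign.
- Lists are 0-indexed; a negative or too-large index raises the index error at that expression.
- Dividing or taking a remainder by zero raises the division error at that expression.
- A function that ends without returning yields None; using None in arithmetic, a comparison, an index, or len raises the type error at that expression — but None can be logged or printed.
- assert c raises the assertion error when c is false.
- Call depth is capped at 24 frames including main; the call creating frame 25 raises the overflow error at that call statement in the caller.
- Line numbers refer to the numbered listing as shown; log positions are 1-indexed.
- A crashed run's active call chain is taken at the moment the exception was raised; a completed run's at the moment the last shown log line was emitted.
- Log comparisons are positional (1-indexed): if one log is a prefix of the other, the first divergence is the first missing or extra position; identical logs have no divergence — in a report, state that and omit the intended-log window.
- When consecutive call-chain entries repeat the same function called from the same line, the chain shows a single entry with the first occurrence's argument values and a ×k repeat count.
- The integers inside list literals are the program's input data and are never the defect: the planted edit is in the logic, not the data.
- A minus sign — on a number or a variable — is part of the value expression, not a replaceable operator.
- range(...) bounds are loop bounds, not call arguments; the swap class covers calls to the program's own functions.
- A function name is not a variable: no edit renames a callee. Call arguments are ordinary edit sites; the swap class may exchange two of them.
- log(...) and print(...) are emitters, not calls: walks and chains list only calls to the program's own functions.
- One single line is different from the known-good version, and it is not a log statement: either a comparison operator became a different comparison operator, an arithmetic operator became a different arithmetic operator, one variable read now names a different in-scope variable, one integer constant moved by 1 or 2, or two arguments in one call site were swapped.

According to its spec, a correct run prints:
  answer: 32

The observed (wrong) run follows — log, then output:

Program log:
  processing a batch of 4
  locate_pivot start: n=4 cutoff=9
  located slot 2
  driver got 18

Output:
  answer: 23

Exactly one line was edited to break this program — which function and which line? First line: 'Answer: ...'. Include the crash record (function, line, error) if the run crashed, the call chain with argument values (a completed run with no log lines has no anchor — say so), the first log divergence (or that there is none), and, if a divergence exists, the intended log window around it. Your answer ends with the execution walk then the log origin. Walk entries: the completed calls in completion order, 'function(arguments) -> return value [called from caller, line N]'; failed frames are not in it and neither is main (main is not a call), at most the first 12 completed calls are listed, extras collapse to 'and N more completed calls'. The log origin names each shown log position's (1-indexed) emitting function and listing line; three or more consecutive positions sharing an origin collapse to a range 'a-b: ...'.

Answer: the defect is in locate_pivot at line 11.
The tell: Position 4 is the first bad log line: 'driver got 18' should read 'driver got 27'.
Call chain: main.
First divergence: position 4 — the shown line 'driver got 18' should read 'driver got 27'.
Intended log window:
  2: locate_pivot start: n=4 cutoff=9
  3: located slot 2
  4: driver got 27
Execution walk:
  sum_active([4, 8, 9, 11], 9) -> 2  [called from locate_pivot, line 8]
  locate_pivot([4, 8, 9, 11], 9) -> 18  [called from main, line 17]
Log line origins:
  1: emitted by main (line 16)
  2: emitted by locate_pivot (line 7)
  3: emitted by locate_pivot (line 9)
  4: emitted by main (line 18)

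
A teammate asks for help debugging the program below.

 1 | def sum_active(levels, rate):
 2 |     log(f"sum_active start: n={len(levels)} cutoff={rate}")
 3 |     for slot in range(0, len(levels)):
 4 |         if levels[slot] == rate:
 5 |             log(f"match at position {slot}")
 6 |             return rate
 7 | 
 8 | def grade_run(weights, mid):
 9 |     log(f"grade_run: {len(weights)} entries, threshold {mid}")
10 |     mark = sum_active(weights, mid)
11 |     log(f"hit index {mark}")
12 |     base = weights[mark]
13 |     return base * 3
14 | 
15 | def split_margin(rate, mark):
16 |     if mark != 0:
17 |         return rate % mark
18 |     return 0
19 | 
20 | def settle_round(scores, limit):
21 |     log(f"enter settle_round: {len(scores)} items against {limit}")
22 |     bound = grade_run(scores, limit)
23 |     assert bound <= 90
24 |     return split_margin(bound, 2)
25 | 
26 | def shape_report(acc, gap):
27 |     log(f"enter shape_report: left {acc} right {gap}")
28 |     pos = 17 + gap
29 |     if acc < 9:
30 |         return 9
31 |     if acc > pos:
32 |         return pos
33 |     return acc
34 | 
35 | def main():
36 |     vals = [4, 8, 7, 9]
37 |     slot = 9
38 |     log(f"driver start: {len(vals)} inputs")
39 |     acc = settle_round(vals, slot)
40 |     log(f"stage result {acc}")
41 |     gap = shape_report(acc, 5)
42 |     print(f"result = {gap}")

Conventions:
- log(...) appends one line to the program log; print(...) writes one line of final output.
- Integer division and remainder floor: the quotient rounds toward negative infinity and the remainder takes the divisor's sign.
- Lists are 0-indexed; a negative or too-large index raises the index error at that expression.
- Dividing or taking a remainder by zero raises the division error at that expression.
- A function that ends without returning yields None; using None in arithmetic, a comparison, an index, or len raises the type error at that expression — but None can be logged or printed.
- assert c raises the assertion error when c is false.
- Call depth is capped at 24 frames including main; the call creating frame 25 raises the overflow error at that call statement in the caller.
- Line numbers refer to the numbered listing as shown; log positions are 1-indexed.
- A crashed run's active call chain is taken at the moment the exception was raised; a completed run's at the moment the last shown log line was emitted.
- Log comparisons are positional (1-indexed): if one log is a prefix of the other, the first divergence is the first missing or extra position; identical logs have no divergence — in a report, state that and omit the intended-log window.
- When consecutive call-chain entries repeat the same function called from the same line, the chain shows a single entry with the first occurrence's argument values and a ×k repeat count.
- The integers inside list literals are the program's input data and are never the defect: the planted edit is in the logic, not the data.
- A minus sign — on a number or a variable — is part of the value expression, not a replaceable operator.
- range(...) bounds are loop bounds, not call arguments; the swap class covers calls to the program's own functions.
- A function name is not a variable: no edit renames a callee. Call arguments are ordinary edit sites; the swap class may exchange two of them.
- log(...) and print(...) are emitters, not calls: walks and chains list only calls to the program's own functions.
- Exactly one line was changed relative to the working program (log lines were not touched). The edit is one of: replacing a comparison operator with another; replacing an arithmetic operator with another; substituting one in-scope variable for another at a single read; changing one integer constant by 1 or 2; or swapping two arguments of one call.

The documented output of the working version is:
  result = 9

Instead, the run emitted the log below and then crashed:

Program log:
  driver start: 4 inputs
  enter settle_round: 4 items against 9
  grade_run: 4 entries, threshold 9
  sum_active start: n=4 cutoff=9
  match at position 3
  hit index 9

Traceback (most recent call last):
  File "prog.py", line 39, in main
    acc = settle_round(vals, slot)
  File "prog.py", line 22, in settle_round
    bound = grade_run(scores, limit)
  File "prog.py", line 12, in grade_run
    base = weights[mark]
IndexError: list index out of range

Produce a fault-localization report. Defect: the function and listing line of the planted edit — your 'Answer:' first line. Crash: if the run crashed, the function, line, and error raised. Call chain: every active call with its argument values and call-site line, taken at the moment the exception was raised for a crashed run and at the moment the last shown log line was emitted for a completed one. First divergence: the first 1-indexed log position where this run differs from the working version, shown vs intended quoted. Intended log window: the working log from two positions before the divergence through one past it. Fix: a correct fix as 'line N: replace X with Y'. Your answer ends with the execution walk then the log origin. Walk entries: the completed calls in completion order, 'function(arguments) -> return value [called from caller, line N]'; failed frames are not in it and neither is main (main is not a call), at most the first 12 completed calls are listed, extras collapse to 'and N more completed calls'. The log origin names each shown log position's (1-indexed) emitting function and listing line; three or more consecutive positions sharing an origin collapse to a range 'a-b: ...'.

Answer: the defect is in sum_active at line 6.
Key observation: The log first diverges at position 6: the faulty run prints 'hit index 9' where the working version prints 'hit index 3'.
Crash: grade_run, line 12, IndexError.
Call chain: main -> settle_round([4, 8, 7, 9], 9) (called at line 39) -> grade_run([4, 8, 7, 9], 9) (called at line 22).
First divergence: position 6 — the shown line 'hit index 9' should read 'hit index 3'.
Intended log window:
  4: sum_active start: n=4 cutoff=9
  5: match at position 3
  6: hit index 3
  7: stage result 1
Execution walk:
  sum_active([4, 8, 7, 9], 9) -> 9  [called from grade_run, line 10]
Log origin:
  1: logged in main at line 38
  2: logged in settle_round at line 21
  3: logged in grade_run at line 9
  4: logged in sum_active at line 2
  5: logged in sum_active at line 5
  6: logged in grade_run at line 11
A correct fix: line 6: replace `rate` with `slot`.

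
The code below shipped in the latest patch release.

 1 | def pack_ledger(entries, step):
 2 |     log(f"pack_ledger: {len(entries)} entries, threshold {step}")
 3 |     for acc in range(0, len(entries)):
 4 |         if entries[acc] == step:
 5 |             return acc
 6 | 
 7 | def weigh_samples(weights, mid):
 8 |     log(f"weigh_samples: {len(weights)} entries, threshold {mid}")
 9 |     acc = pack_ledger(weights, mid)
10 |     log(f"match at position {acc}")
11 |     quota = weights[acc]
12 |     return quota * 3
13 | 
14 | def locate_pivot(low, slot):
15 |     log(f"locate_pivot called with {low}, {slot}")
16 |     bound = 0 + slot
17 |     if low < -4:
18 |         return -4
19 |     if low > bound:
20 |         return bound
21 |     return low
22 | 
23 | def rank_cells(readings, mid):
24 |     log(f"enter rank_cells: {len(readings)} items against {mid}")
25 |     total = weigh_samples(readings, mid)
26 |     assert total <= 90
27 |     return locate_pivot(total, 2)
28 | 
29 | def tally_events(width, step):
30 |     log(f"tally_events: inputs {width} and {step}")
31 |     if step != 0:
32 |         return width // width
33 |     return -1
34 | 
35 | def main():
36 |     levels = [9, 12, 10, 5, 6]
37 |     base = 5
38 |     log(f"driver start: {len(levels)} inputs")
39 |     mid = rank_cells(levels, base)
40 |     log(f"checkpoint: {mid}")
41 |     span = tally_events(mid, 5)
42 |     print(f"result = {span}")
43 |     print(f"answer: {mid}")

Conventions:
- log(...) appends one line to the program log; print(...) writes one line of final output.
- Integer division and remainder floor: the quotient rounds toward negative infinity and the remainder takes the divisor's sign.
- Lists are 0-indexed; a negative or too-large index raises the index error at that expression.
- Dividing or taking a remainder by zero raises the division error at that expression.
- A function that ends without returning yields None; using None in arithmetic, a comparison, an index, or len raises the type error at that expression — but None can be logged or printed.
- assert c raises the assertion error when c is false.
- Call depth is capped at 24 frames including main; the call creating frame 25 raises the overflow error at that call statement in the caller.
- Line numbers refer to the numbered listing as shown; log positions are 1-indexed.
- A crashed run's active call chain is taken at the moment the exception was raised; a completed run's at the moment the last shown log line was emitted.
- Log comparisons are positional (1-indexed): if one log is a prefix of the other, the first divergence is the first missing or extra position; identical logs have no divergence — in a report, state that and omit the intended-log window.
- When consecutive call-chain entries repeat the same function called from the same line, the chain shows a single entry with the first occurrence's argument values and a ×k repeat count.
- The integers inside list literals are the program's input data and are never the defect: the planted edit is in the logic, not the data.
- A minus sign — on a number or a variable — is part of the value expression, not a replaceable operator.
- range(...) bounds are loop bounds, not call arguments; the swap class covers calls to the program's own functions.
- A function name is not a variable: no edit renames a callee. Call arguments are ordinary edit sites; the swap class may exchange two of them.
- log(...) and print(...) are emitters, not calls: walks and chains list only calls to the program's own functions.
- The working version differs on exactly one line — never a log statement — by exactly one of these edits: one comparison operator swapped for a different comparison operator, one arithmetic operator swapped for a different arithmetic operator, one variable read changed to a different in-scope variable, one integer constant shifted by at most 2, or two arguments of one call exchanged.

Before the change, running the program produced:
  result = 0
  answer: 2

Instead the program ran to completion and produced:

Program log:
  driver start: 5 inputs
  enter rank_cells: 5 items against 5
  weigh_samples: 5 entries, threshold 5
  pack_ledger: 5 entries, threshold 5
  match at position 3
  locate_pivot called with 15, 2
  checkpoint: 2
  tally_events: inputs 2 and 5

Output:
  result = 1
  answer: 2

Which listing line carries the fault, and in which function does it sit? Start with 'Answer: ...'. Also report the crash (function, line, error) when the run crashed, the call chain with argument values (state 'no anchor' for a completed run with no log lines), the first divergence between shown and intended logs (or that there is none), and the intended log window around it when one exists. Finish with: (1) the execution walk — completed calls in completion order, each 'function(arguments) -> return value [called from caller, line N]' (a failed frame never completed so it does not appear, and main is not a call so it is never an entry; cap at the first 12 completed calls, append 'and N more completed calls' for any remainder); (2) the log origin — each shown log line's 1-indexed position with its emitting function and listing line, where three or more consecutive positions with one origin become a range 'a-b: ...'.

Answer: the defect is in tally_events at line 32.
Key observation: Every logged value matches the working version; the printed result is what differs.
Call chain: main -> tally_events(2, 5) (called at line 41).
First divergence: none (the log streams are identical).
Execution walk:
  pack_ledger([9, 12, 10, 5, 6], 5) -> 3  [called from weigh_samples, line 9]
  weigh_samples([9, 12, 10, 5, 6], 5) -> 15  [called from rank_cells, line 25]
  locate_pivot(15, 2) -> 2  [called from rank_cells, line 27]
  rank_cells([9, 12, 10, 5, 6], 5) -> 2  [called from main, line 39]
  tally_events(2, 5) -> 1  [called from main, line 41]
Log origin:
  1: logged in main at line 38
  2: logged in rank_cells at line 24
  3: logged in weigh_samples at line 8
  4: logged in pack_ledger at line 2
  5: logged in weigh_samples at line 10
  6: logged in locate_pivot at line 15
  7: logged in main at line 40
  8: logged in tally_events at line 30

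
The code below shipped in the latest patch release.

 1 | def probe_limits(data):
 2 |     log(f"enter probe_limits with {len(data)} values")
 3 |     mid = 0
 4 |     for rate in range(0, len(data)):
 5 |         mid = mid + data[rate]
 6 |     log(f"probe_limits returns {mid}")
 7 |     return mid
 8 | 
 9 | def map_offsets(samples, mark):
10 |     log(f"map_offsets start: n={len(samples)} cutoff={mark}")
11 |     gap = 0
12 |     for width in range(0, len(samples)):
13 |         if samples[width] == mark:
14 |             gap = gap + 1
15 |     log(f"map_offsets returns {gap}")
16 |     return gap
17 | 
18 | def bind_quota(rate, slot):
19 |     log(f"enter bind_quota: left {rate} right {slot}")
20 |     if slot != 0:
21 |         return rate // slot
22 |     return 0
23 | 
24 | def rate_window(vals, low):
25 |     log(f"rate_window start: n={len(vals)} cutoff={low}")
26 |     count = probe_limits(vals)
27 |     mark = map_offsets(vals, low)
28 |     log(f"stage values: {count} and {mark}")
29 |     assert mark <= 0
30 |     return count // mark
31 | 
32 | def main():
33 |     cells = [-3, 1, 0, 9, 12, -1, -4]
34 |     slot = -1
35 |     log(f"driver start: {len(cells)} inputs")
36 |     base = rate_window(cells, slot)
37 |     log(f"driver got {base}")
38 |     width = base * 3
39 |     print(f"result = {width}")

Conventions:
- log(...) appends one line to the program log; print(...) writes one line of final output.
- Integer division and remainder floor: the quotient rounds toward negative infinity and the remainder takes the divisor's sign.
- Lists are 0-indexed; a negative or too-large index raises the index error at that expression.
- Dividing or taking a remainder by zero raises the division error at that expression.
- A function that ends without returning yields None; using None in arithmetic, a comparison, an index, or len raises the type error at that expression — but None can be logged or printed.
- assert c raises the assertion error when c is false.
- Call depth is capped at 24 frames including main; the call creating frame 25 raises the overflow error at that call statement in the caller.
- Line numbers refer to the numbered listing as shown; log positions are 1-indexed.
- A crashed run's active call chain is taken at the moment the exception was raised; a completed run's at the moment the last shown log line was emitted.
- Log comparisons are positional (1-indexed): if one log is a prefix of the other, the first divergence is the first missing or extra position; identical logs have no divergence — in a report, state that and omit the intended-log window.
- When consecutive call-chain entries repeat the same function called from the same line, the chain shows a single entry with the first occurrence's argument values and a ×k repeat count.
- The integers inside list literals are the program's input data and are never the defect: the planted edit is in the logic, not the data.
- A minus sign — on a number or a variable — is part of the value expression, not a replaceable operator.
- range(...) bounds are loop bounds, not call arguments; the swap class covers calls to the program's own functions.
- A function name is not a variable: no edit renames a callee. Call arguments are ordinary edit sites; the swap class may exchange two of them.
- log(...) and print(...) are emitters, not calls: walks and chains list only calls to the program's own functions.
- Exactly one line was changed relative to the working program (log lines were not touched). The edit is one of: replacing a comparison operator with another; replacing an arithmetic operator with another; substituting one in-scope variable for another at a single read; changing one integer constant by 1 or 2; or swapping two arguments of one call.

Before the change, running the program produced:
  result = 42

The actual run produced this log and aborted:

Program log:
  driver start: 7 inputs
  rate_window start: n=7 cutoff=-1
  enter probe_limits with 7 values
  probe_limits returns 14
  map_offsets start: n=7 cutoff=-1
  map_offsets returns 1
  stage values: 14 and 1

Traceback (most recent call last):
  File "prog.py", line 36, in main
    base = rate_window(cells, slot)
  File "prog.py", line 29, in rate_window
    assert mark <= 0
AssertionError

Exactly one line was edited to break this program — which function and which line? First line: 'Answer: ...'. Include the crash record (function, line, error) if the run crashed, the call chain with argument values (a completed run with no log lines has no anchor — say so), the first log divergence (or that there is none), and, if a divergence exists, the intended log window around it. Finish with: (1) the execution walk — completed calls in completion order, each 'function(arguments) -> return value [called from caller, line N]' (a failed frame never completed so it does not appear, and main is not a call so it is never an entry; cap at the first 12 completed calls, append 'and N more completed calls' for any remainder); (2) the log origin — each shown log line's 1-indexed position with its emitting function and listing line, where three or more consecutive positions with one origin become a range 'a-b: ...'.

Answer: the defect is in rate_window at line 29.
Key observation: Only 7 log lines were emitted before the run died; the intended continuation was 'driver got 14'.
Crash: rate_window, line 29, AssertionError.
Call chain: main -> rate_window([-3, 1, 0, 9, 12, -1, -4], -1) (called at line 36).
First divergence: position 8 — the faulty run's log ends after 7 lines; the working version continues with 'driver got 14'.
Intended log window:
  6: map_offsets returns 1
  7: stage values: 14 and 1
  8: driver got 14
Execution walk:
  probe_limits([-3, 1, 0, 9, 12, -1, -4]) -> 14  [called from rate_window, line 26]
  map_offsets([-3, 1, 0, 9, 12, -1, -4], -1) -> 1  [called from rate_window, line 27]
Log origin:
  1: logged in main at line 35
  2: logged in rate_window at line 25
  3: logged in probe_limits at line 2
  4: logged in probe_limits at line 6
  5: logged in map_offsets at line 10
  6: logged in map_offsets at line 15
  7: logged in rate_window at line 28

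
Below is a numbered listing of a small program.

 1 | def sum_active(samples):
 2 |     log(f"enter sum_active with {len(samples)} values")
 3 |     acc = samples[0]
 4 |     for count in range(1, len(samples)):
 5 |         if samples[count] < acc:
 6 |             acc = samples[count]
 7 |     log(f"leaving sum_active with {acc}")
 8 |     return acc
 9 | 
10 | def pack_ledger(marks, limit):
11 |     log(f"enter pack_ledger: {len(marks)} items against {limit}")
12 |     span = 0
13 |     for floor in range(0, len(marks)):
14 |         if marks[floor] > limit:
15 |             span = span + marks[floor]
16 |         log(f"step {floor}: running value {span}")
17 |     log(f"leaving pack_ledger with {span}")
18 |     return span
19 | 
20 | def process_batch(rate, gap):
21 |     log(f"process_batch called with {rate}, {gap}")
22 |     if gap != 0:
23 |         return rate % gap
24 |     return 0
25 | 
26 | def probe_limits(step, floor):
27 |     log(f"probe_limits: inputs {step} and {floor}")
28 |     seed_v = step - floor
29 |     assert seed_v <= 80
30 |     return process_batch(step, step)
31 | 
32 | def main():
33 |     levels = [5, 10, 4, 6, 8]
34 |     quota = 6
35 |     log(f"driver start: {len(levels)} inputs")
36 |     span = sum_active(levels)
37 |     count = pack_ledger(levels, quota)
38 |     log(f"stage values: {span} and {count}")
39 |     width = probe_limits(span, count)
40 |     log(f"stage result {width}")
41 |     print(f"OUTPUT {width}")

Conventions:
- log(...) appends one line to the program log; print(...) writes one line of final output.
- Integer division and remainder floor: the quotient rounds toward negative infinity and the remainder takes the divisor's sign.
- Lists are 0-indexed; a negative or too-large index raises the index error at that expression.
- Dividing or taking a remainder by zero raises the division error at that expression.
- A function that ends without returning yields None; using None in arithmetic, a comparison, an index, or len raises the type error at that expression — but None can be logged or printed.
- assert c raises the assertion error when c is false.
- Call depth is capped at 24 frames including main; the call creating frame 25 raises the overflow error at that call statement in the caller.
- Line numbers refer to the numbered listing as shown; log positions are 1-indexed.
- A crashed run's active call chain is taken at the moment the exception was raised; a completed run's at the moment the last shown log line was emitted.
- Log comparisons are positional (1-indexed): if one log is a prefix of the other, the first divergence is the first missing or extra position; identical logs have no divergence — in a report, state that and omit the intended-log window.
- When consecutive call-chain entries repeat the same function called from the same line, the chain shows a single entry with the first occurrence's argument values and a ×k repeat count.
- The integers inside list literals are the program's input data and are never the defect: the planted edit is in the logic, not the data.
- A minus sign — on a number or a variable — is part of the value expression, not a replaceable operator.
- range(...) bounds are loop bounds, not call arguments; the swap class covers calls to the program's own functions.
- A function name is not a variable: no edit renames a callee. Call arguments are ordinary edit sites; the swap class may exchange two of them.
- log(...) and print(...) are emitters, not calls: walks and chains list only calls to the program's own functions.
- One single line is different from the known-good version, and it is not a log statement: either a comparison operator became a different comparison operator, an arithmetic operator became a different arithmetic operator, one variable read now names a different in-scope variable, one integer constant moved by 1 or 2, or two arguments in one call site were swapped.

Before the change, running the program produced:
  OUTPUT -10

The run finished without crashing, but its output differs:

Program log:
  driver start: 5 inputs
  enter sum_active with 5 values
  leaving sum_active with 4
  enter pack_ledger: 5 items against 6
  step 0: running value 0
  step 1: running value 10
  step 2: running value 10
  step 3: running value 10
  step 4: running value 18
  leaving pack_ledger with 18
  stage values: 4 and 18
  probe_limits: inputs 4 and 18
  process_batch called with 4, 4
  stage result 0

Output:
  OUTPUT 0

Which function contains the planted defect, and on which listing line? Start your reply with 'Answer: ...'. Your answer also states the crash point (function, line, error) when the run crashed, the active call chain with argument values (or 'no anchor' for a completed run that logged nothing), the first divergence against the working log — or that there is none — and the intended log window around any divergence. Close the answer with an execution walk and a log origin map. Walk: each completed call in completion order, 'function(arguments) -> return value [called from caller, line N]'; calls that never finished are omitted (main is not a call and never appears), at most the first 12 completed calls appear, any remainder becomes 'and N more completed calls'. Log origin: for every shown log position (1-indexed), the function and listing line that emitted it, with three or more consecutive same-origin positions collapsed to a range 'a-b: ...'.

Answer: the defect is in probe_limits at line 30.
Core observation: Position 13 is the first bad log line: 'process_batch called with 4, 4' should read 'process_batch called with 4, -14'.
Call chain: main.
First divergence: position 13 — shown 'process_batch called with 4, 4', intended 'process_batch called with 4, -14'.
Intended log window:
  11: stage values: 4 and 18
  12: probe_limits: inputs 4 and 18
  13: process_batch called with 4, -14
  14: stage result -10
Execution walk:
  sum_active([5, 10, 4, 6, 8]) -> 4  [called from main, line 36]
  pack_ledger([5, 10, 4, 6, 8], 6) -> 18  [called from main, line 37]
  process_batch(4, 4) -> 0  [called from probe_limits, line 30]
  probe_limits(4, 18) -> 0  [called from main, line 39]
Origin of each log line:
  1: emitted by main (line 35)
  2: emitted by sum_active (line 2)
  3: emitted by sum_active (line 7)
  4: emitted by pack_ledger (line 11)
  5-9: emitted by pack_ledger (line 16)
  10: emitted by pack_ledger (line 17)
  11: emitted by main (line 38)
  12: emitted by probe_limits (line 27)
  13: emitted by process_batch (line 21)
  14: emitted by main (line 40)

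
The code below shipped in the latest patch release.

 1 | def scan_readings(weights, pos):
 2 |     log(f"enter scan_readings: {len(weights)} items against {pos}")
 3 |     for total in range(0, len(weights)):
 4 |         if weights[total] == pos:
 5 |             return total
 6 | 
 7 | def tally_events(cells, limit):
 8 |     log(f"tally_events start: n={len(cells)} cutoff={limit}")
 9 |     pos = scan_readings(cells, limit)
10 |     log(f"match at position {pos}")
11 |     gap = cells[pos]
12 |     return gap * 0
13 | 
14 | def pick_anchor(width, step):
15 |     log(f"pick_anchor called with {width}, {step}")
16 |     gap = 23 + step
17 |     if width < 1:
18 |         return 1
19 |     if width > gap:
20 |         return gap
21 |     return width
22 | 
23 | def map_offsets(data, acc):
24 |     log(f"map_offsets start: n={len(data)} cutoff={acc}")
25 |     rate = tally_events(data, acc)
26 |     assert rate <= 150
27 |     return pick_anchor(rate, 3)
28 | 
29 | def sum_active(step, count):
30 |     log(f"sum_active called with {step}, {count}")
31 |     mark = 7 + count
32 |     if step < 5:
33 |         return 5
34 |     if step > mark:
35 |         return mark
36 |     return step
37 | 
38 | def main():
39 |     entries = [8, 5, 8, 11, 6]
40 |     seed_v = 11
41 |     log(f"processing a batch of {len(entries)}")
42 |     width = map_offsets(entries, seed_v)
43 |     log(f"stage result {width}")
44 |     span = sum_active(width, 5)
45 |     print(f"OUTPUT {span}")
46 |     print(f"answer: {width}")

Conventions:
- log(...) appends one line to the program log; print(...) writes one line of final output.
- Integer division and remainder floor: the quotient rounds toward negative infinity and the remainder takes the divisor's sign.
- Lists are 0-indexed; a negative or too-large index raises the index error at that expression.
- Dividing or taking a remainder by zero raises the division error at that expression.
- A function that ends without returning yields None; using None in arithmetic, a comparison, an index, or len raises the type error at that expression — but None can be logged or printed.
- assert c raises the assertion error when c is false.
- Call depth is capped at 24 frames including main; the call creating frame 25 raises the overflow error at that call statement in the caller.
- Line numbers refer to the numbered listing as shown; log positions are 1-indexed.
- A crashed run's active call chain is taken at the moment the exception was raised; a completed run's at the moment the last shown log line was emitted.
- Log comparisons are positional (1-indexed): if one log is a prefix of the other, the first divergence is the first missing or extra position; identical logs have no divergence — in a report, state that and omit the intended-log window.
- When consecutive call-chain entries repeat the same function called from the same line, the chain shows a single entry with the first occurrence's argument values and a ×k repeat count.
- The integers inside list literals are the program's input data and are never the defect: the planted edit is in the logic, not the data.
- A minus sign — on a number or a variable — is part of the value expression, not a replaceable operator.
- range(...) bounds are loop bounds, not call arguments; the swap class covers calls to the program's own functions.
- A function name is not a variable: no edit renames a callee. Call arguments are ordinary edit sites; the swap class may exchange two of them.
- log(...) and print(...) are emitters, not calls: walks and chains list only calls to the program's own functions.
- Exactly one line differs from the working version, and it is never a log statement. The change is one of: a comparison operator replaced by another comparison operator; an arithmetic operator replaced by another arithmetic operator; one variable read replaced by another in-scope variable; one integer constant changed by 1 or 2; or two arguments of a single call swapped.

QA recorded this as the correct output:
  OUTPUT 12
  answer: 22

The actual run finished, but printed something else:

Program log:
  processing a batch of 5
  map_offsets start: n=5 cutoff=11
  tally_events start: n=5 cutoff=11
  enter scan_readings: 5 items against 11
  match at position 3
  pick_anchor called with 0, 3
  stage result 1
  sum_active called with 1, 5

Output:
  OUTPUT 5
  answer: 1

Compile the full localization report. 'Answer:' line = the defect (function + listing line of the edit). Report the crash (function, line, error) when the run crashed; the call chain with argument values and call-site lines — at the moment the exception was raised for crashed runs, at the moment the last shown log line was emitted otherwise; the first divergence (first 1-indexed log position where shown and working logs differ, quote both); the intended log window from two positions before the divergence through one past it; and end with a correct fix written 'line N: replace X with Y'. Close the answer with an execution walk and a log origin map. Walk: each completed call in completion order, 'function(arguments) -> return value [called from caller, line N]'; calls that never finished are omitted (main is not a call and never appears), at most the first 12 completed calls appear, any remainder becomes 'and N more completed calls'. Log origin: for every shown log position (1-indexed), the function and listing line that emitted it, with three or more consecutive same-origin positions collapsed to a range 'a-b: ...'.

Answer: the defect is in tally_events at line 12.
Core observation: The log first diverges at position 6: the faulty run prints 'pick_anchor called with 0, 3' where the working version prints 'pick_anchor called with 22, 3'.
Call chain: main -> sum_active(1, 5) (called at line 44).
First divergence: position 6 — the shown line 'pick_anchor called with 0, 3' should read 'pick_anchor called with 22, 3'.
Intended log window:
  4: enter scan_readings: 5 items against 11
  5: match at position 3
  6: pick_anchor called with 22, 3
  7: stage result 22
Execution walk:
  scan_readings([8, 5, 8, 11, 6], 11) -> 3  [called from tally_events, line 9]
  tally_events([8, 5, 8, 11, 6], 11) -> 0  [called from map_offsets, line 25]
  pick_anchor(0, 3) -> 1  [called from map_offsets, line 27]
  map_offsets([8, 5, 8, 11, 6], 11) -> 1  [called from main, line 42]
  sum_active(1, 5) -> 5  [called from main, line 44]
Log origin:
  1: from main, line 41
  2: from map_offsets, line 24
  3: from tally_events, line 8
  4: from scan_readings, line 2
  5: from tally_events, line 10
  6: from pick_anchor, line 15
  7: from main, line 43
  8: from sum_active, line 30
A correct fix: line 12: replace `0` with `2`.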